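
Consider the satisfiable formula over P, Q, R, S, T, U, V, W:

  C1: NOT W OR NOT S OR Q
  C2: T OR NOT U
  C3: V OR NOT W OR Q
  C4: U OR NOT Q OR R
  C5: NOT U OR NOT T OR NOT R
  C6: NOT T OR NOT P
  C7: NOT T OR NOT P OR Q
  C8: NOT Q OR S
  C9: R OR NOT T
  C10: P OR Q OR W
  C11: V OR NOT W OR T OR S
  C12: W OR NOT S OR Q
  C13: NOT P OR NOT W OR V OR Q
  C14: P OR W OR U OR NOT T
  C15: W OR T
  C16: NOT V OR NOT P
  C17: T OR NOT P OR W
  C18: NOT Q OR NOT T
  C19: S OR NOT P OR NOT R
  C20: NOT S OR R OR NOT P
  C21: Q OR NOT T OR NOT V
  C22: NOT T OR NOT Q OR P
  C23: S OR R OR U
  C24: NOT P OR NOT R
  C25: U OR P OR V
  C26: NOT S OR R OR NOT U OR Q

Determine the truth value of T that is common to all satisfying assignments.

Suppose T = true.
From the singleton clause (NOT P), P = false.
From the singleton clause (R), R = true.
From the singleton clause (NOT U), U = false.
From the singleton clause (W), W = true.
From the singleton clause (NOT Q), Q = false.
From the singleton clause (NOT S), S = false.
From the singleton clause (V), V = true.
But (NOT V) is also a unit clause — contradiction.
So every satisfying assignment has T = False.

False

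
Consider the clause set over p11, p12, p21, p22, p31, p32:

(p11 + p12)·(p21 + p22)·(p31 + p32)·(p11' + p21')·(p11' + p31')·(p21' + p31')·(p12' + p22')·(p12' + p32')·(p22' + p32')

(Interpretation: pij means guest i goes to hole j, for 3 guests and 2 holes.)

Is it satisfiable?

No

Try p11 = 1.
Unit clause (p21') forces p21 = 0.
Unit clause (p22) forces p22 = 1.
Unit clause (p31') forces p31 = 0.
Unit clause (p32) forces p32 = 1.
But (p32') is also a unit clause — contradiction.
That branch fails; take p11 = 0 instead.
Unit clause (p12) forces p12 = 1.
Unit clause (p22') forces p22 = 0.
Unit clause (p21) forces p21 = 1.
Unit clause (p31') forces p31 = 0.
Unit clause (p32) forces p32 = 1.
But (p32') is also a unit clause — contradiction.
Both values of p11 lead to a conflict.
No assignment satisfies every clause.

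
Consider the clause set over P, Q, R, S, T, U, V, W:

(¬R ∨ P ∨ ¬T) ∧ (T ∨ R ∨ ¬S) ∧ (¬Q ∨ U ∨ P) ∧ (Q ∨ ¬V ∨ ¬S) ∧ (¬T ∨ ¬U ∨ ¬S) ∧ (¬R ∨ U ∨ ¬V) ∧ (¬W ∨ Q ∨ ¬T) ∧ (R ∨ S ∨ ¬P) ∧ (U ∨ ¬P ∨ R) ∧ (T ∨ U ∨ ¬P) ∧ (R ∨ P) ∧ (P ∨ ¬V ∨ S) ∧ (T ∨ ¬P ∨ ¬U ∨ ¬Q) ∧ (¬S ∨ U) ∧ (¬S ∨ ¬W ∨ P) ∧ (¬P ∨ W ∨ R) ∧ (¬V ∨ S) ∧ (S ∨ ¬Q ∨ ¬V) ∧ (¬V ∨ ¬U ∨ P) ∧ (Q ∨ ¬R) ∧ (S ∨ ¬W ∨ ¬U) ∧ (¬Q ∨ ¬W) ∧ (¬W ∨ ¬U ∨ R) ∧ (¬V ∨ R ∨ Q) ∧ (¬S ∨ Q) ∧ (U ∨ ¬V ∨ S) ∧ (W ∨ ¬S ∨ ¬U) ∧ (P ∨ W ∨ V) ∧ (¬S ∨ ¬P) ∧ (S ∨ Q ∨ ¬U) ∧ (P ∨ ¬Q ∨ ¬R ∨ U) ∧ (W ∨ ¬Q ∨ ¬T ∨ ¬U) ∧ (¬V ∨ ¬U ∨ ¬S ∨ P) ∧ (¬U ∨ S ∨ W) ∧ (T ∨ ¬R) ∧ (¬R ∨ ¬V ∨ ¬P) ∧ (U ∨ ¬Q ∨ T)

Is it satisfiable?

Satisfiable

Case R = True:
(Q) alone gives Q = True.
(¬W) alone gives W = False.
(T) alone gives T = True.
(P) alone gives P = True.
(¬S) alone gives S = False.
(¬V) alone gives V = False.
(¬U) alone gives U = False.
All clauses are satisfied.
A satisfying assignment: P=True; Q=True; R=True; S=False; T=True; U=False; V=False; W=False.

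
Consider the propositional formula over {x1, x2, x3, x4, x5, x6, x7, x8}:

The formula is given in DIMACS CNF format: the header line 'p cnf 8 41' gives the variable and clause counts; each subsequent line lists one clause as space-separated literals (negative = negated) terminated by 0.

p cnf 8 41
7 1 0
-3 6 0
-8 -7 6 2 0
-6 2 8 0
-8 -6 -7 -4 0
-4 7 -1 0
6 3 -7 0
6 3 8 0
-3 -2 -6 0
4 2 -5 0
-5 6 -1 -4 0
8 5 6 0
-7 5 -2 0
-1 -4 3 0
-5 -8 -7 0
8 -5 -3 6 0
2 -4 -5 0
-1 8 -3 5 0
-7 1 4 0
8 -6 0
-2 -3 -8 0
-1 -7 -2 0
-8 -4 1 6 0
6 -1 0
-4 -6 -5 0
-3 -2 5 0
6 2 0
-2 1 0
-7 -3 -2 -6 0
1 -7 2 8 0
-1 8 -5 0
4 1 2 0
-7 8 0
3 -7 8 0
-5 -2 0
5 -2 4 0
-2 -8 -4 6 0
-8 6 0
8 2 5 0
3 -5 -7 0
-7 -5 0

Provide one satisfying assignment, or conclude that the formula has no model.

x1: True; x2: False; x3: False; x4: False; x5: False; x6: True; x7: True; x8: True

Try x7 = True.
Unit clause (x8) forces x8 = True.
Unit clause (¬x5) forces x5 = False.
Unit clause (¬x2) forces x2 = False.
Unit clause (x6) forces x6 = True.
Unit clause (¬x4) forces x4 = False.
Unit clause (x1) forces x1 = True.
No clause remains; x3 is free.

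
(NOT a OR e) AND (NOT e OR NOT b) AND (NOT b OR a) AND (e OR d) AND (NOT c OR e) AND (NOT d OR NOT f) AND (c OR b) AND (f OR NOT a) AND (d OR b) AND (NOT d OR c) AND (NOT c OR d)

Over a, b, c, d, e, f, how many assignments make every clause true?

1

There are 2^6 = 64 truth assignments over (a, b, c, d, e, f).
Split on a. With a = true, the clauses containing a are satisfied and NOT a drops from the rest; 0 of the 2^5 = 32 assignments to the other variables satisfy what remains.
With a = false, by the same count on the reduced clause set, 1 assignment works.
(One model: a=F, b=F, c=T, d=T, e=T, f=F.)
Total: 0 + 1 = 1.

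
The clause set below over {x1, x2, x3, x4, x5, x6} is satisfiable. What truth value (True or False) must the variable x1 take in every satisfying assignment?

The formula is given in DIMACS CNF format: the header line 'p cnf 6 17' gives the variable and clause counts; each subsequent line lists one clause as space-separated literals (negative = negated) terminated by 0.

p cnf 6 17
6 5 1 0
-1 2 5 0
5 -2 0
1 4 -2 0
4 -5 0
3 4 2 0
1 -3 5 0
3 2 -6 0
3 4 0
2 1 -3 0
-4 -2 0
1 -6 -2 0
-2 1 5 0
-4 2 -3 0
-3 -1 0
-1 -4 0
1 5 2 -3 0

Suppose x1 = True.
From the singleton clause (¬x3), x3 = False.
From the singleton clause (x4), x4 = True.
But (¬x4) is also a unit clause — contradiction.
So every satisfying assignment has x1 = False.

False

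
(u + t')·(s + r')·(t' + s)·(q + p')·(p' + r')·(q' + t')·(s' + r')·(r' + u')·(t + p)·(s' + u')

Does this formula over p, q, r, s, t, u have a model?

Yes, satisfiable

Suppose u = 0.
(t') alone gives t = 0.
(p) alone gives p = 1.
(q) alone gives q = 1.
(r') alone gives r = 0.
All clauses hold; s can take either value.
A satisfying assignment: p=1, q=1, r=0, s=1, t=0, u=0.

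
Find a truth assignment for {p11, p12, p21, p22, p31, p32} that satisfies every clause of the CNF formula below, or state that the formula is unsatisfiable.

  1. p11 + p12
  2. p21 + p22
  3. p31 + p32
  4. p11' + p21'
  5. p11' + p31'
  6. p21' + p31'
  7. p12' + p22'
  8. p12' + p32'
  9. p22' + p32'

Case p11 = 1:
(p21') alone gives p21 = 0.
(p22) alone gives p22 = 1.
(p31') alone gives p31 = 0.
(p32) alone gives p32 = 1.
That conflicts with the unit clause (p32').
So p11 must be the other value — set p11 = 0.
(p12) alone gives p12 = 1.
(p22') alone gives p22 = 0.
(p21) alone gives p21 = 1.
(p31') alone gives p31 = 0.
(p32) alone gives p32 = 1.
That conflicts with the unit clause (p32').
Neither p11 = 1 nor p11 = 0 works.

UNSATISFIABLE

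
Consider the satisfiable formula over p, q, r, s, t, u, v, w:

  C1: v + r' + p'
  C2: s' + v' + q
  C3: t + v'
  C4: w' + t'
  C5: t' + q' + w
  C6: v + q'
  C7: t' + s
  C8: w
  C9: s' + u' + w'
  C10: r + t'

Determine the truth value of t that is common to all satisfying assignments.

False

Suppose t = 1.
From the singleton clause (w'), w = 0.
But (w) is also a unit clause — contradiction.
So every satisfying assignment has t = False.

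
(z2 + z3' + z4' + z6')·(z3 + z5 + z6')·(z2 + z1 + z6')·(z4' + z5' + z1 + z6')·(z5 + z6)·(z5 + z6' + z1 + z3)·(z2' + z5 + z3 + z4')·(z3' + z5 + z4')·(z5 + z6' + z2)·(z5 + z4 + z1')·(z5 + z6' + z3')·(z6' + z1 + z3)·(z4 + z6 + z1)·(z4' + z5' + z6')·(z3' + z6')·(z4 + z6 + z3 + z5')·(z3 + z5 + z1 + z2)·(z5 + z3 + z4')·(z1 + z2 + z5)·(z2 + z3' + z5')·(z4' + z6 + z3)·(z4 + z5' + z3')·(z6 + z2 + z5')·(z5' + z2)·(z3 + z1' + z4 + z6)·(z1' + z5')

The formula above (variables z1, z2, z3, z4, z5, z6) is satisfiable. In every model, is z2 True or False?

Suppose z2 = 0.
(z5') alone gives z5 = 0.
(z6) alone gives z6 = 1.
Now (z6') is unsatisfied and unit — conflict.
So every satisfying assignment has z2 = True.

True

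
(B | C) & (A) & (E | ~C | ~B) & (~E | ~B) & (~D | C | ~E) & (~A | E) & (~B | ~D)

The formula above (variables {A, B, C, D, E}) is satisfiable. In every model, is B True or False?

Suppose B = 1.
From the singleton clause (A), A = 1.
From the singleton clause (~E), E = 0.
But (E) is also a unit clause — contradiction.
So every satisfying assignment has B = False.

False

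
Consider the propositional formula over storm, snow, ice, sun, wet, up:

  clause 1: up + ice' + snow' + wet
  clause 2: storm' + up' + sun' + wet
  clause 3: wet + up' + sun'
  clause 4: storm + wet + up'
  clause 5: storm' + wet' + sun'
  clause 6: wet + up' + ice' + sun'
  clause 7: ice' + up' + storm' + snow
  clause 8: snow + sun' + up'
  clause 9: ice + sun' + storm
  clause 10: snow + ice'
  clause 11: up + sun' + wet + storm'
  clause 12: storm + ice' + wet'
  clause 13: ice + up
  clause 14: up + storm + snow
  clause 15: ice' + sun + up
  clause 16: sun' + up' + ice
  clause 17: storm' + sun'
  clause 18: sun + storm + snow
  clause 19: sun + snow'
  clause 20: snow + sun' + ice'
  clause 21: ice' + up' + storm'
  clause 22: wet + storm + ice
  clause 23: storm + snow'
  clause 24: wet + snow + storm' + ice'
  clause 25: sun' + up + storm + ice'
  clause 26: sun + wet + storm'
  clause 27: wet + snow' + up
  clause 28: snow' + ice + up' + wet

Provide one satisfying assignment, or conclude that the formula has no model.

storm=1,  snow=0,  ice=0,  sun=0,  wet=1,  up=1

Branch on snow: set snow = 0.
Unit clause (ice') forces ice = 0.
Unit clause (up) forces up = 1.
Unit clause (sun') forces sun = 0.
Unit clause (storm) forces storm = 1.
Unit clause (wet) forces wet = 1.
This assignment satisfies each clause.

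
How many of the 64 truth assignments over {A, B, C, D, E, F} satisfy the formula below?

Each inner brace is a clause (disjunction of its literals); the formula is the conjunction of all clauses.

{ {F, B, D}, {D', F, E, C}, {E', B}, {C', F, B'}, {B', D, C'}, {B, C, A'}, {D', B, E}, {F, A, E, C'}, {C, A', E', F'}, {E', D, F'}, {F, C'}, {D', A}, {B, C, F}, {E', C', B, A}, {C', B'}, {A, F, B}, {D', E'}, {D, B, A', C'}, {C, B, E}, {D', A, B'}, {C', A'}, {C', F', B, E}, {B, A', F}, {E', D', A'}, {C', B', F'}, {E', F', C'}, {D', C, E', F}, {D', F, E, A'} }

7

There are 2^6 = 64 truth assignments over (A, B, C, D, E, F).
Split on E. With E = 1, the clauses containing E are satisfied and E' drops from the rest; 2 of the 2^5 = 32 assignments to the other variables satisfy what remains.
With E = 0, by the same count on the reduced clause set, 5 assignments work.
(One model: A=F, B=T, C=F, D=F, E=F, F=F.)
Total: 2 + 5 = 7.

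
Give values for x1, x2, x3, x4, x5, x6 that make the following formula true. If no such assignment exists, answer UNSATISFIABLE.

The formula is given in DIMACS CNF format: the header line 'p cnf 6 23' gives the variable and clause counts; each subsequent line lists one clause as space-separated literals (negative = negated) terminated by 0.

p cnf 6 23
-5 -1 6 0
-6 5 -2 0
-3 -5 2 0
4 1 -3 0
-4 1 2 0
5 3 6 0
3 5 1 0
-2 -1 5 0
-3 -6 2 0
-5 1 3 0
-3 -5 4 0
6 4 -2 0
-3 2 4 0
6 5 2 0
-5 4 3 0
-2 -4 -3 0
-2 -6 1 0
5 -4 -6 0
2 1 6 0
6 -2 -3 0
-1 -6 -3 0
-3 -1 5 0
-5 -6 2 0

x1=True, x2=True, x3=False, x4=True, x5=True, x6=True

Suppose x5 = True.
Suppose x1 = True.
From the singleton clause (x6), x6 = True.
From the singleton clause (¬x3), x3 = False.
From the singleton clause (x4), x4 = True.
From the singleton clause (x2), x2 = True.
Every clause now holds.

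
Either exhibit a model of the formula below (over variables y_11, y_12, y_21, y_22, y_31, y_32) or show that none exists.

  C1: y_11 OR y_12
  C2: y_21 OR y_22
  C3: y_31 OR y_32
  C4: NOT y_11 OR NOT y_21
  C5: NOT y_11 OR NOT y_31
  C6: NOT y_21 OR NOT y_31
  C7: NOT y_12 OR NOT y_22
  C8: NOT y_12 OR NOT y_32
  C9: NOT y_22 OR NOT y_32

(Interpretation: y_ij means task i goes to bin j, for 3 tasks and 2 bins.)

Suppose y_11 = true.
The clause (NOT y_21) is unit, so y_21 = false.
The clause (y_22) is unit, so y_22 = true.
The clause (NOT y_31) is unit, so y_31 = false.
The clause (y_32) is unit, so y_32 = true.
Now (NOT y_32) is unsatisfied and unit — conflict.
Backtrack on y_11: now try y_11 = false.
The clause (y_12) is unit, so y_12 = true.
The clause (NOT y_22) is unit, so y_22 = false.
The clause (y_21) is unit, so y_21 = true.
The clause (NOT y_31) is unit, so y_31 = false.
The clause (y_32) is unit, so y_32 = true.
Now (NOT y_32) is unsatisfied and unit — conflict.
Either choice for y_11 ends in contradiction.

UNSATISFIABLE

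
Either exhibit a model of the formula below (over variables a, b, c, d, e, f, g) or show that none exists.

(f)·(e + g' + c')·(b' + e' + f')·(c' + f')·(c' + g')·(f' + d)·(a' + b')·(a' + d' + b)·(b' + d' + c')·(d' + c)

UNSATISFIABLE

Unit clause (f) forces f = 1.
Unit clause (c') forces c = 0.
Unit clause (d) forces d = 1.
But (d') is also a unit clause — contradiction.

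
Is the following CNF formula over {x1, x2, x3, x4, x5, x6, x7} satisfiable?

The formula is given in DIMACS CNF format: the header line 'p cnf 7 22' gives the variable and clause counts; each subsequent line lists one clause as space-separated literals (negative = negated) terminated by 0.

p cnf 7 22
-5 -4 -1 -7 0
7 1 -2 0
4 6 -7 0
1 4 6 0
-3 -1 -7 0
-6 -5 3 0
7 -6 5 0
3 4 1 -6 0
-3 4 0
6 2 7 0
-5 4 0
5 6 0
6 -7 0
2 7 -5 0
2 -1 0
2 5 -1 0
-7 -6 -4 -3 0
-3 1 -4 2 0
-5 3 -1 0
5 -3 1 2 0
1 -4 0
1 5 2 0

Yes, satisfiable

Case x3 = True:
(x4) alone gives x4 = True.
(x1) alone gives x1 = True.
(¬x7) alone gives x7 = False.
(x2) alone gives x2 = True.
Case x6 = True:
(x5) alone gives x5 = True.
All clauses are satisfied.
A satisfying assignment: x1=True; x2=True; x3=True; x4=True; x5=True; x6=True; x7=False.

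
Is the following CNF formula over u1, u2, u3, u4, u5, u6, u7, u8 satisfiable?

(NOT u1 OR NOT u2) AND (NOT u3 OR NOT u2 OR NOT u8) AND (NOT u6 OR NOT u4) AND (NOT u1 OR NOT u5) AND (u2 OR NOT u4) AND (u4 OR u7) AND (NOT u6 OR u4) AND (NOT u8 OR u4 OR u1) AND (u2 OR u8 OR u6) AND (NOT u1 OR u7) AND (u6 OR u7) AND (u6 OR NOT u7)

Unsatisfiable

Branch on u1: set u1 = false.
Branch on u6: set u6 = false.
Unit clause (u7) forces u7 = true.
That conflicts with the unit clause (NOT u7).
That branch fails; take u6 = true instead.
Unit clause (NOT u4) forces u4 = false.
That conflicts with the unit clause (u4).
Neither u6 = true nor u6 = false works.
That branch fails; take u1 = true instead.
Unit clause (NOT u2) forces u2 = false.
Unit clause (NOT u5) forces u5 = false.
Unit clause (NOT u4) forces u4 = false.
Unit clause (u7) forces u7 = true.
Unit clause (NOT u6) forces u6 = false.
That conflicts with the unit clause (u6).
Neither u1 = true nor u1 = false works.
No assignment satisfies every clause.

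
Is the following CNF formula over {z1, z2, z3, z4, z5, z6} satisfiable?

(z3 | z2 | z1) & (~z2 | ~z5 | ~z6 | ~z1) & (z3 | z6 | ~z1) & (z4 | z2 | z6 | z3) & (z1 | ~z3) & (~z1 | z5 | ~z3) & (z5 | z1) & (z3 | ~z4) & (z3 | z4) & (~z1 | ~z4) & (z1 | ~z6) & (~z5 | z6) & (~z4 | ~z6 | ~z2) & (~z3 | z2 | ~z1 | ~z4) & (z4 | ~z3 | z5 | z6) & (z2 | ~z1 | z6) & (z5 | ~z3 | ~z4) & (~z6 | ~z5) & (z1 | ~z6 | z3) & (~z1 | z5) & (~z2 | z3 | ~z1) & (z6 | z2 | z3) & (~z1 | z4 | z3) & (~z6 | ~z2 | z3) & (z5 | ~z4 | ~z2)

Suppose z1 = 1.
(~z4) alone gives z4 = 0.
(z3) alone gives z3 = 1.
(z5) alone gives z5 = 1.
(z6) alone gives z6 = 1.
That conflicts with the unit clause (~z6).
So z1 must be the other value — set z1 = 0.
(~z3) alone gives z3 = 0.
(z2) alone gives z2 = 1.
(z5) alone gives z5 = 1.
(~z4) alone gives z4 = 0.
That conflicts with the unit clause (z4).
Neither z1 = 1 nor z1 = 0 works.
No assignment satisfies every clause.

No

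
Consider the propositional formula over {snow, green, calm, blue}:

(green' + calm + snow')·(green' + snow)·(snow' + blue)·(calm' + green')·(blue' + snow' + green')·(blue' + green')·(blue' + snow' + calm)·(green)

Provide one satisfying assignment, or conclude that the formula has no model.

From the singleton clause (green), green = 1.
From the singleton clause (snow), snow = 1.
From the singleton clause (calm), calm = 1.
Now (calm') is unsatisfied and unit — conflict.

UNSATISFIABLE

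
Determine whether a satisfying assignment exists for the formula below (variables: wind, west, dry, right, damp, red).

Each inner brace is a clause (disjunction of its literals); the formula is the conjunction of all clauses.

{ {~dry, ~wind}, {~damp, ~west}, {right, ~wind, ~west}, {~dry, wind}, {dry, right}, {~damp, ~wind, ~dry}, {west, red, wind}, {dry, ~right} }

No, unsatisfiable

Try dry = 0.
(right) alone gives right = 1.
Now (~right) is unsatisfied and unit — conflict.
Undo dry and try dry = 1.
(~wind) alone gives wind = 0.
Now (wind) is unsatisfied and unit — conflict.
Neither dry = 1 nor dry = 0 works.
No assignment satisfies every clause.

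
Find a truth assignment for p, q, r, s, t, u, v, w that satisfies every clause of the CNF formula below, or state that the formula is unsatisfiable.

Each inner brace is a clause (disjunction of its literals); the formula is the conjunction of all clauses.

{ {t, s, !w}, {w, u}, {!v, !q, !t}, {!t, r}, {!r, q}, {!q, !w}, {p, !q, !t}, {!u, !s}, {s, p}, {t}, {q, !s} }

p: true; q: true; r: true; s: false; t: true; u: true; v: false; w: false

The clause (t) is unit, so t = true.
The clause (r) is unit, so r = true.
The clause (q) is unit, so q = true.
The clause (!v) is unit, so v = false.
The clause (!w) is unit, so w = false.
The clause (u) is unit, so u = true.
The clause (p) is unit, so p = true.
The clause (!s) is unit, so s = false.
Every clause now holds.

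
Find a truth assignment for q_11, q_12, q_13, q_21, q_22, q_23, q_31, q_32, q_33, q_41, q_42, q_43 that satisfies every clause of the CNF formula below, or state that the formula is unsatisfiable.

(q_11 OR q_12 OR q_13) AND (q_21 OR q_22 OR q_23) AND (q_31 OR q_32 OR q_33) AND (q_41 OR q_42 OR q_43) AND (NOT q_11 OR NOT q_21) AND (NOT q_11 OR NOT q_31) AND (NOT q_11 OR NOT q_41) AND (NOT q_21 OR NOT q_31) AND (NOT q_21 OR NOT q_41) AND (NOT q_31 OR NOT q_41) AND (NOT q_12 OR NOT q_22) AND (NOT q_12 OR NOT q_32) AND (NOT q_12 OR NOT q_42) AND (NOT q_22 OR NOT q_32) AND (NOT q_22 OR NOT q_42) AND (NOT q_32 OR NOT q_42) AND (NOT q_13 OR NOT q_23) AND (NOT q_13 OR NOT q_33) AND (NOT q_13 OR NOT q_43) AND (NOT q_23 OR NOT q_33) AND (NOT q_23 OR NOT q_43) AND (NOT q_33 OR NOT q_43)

UNSATISFIABLE

Case q_11 = false:
Case q_12 = true:
(NOT q_22) alone gives q_22 = false.
(NOT q_32) alone gives q_32 = false.
(NOT q_42) alone gives q_42 = false.
Case q_21 = true:
(NOT q_31) alone gives q_31 = false.
(q_33) alone gives q_33 = true.
(NOT q_41) alone gives q_41 = false.
(q_43) alone gives q_43 = true.
But (NOT q_43) is also a unit clause — contradiction.
So q_21 must be the other value — set q_21 = false.
(q_23) alone gives q_23 = true.
(NOT q_13) alone gives q_13 = false.
(NOT q_33) alone gives q_33 = false.
(q_31) alone gives q_31 = true.
(NOT q_41) alone gives q_41 = false.
(q_43) alone gives q_43 = true.
But (NOT q_43) is also a unit clause — contradiction.
Neither q_21 = true nor q_21 = false works.
So q_12 must be the other value — set q_12 = false.
(q_13) alone gives q_13 = true.
(NOT q_23) alone gives q_23 = false.
(NOT q_33) alone gives q_33 = false.
(NOT q_43) alone gives q_43 = false.
Case q_21 = true:
(NOT q_31) alone gives q_31 = false.
(q_32) alone gives q_32 = true.
(NOT q_41) alone gives q_41 = false.
(q_42) alone gives q_42 = true.
But (NOT q_42) is also a unit clause — contradiction.
So q_21 must be the other value — set q_21 = false.
(q_22) alone gives q_22 = true.
(NOT q_32) alone gives q_32 = false.
(q_31) alone gives q_31 = true.
(NOT q_41) alone gives q_41 = false.
(q_42) alone gives q_42 = true.
But (NOT q_42) is also a unit clause — contradiction.
Neither q_21 = true nor q_21 = false works.
Neither q_12 = true nor q_12 = false works.
So q_11 must be the other value — set q_11 = true.
(NOT q_21) alone gives q_21 = false.
(NOT q_31) alone gives q_31 = false.
(NOT q_41) alone gives q_41 = false.
Case q_22 = true:
(NOT q_12) alone gives q_12 = false.
(NOT q_32) alone gives q_32 = false.
(q_33) alone gives q_33 = true.
(NOT q_42) alone gives q_42 = false.
(q_43) alone gives q_43 = true.
But (NOT q_43) is also a unit clause — contradiction.
So q_22 must be the other value — set q_22 = false.
(q_23) alone gives q_23 = true.
(NOT q_13) alone gives q_13 = false.
(NOT q_33) alone gives q_33 = false.
(q_32) alone gives q_32 = true.
(NOT q_12) alone gives q_12 = false.
(NOT q_42) alone gives q_42 = false.
(q_43) alone gives q_43 = true.
But (NOT q_43) is also a unit clause — contradiction.
Neither q_22 = true nor q_22 = false works.
Neither q_11 = true nor q_11 = false works.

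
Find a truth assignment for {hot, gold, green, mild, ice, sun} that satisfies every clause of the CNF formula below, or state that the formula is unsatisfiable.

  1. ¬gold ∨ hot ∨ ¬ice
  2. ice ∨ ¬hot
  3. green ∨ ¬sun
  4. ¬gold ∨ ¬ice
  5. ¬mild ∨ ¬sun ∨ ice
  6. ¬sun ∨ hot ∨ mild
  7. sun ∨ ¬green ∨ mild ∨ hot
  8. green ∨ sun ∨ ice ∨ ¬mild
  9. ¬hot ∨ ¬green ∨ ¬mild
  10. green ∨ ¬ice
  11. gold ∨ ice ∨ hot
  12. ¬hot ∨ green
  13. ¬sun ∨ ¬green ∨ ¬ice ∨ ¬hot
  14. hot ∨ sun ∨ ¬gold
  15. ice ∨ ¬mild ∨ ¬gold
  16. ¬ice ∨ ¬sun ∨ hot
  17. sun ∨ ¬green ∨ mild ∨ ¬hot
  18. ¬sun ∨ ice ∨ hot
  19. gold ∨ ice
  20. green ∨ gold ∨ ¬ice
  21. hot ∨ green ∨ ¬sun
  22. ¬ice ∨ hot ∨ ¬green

UNSATISFIABLE

Branch on ice: set ice = True.
Unit clause (¬gold) forces gold = False.
Unit clause (green) forces green = True.
Unit clause (hot) forces hot = True.
Unit clause (¬mild) forces mild = False.
Unit clause (¬sun) forces sun = False.
Now (sun) is unsatisfied and unit — conflict.
So ice must be the other value — set ice = False.
Unit clause (¬hot) forces hot = False.
Unit clause (gold) forces gold = True.
Unit clause (sun) forces sun = True.
Now (¬sun) is unsatisfied and unit — conflict.
Either choice for ice ends in contradiction.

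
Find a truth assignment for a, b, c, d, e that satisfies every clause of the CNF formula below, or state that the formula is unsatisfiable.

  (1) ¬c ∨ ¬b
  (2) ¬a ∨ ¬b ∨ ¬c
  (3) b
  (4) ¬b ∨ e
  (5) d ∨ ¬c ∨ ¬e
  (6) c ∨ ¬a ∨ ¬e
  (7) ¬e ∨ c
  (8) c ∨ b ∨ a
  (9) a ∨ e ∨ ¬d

From the singleton clause (b), b = True.
From the singleton clause (¬c), c = False.
From the singleton clause (e), e = True.
But (¬e) is also a unit clause — contradiction.

UNSATISFIABLE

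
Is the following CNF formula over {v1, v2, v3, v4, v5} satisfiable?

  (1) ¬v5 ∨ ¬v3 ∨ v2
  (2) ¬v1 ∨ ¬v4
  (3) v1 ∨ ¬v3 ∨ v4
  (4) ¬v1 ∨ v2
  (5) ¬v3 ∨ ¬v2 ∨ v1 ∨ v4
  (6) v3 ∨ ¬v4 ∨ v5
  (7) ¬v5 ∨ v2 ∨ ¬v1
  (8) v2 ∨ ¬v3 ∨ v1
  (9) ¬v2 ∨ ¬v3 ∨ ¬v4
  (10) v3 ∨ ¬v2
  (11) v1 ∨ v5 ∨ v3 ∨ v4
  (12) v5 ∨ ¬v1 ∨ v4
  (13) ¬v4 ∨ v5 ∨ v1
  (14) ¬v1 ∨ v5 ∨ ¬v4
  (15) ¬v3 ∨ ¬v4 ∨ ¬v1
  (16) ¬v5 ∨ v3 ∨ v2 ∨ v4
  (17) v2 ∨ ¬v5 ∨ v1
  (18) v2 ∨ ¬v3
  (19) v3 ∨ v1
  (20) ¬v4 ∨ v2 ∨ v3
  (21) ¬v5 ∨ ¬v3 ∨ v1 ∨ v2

Try v1 = True.
(¬v4) alone gives v4 = False.
(v2) alone gives v2 = True.
(v3) alone gives v3 = True.
(v5) alone gives v5 = True.
This assignment satisfies each clause.
A satisfying assignment: v1: True, v2: True, v3: True, v4: False, v5: True.

Yes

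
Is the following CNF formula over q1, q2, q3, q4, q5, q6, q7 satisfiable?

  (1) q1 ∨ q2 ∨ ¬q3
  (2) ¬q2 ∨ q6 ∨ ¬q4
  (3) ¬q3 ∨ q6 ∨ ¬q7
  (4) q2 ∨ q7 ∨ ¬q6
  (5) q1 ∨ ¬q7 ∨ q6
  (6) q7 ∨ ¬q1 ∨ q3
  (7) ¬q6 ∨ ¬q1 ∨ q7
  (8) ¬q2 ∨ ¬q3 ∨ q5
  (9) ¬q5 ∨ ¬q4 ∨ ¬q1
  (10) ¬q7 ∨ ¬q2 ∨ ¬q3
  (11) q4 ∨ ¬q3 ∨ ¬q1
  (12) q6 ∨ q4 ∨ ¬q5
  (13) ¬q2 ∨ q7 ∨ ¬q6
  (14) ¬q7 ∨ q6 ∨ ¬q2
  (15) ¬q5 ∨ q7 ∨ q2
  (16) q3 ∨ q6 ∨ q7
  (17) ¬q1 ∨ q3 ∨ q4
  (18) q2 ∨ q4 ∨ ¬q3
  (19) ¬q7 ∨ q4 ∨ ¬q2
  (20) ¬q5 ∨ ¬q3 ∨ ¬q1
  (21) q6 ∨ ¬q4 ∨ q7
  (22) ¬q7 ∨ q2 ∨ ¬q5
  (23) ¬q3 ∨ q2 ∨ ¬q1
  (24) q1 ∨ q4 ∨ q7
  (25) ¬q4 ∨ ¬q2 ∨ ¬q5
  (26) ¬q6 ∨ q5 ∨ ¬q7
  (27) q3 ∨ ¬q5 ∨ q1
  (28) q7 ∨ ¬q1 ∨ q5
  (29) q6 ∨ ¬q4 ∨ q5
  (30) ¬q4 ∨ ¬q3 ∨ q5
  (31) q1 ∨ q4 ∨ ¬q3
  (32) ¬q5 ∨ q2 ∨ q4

Unsatisfiable

Branch on q1: set q1 = True.
Branch on q7: set q7 = True.
Branch on q3: set q3 = False.
From the singleton clause (q4), q4 = True.
From the singleton clause (¬q5), q5 = False.
From the singleton clause (¬q6), q6 = False.
Now (q6) is unsatisfied and unit — conflict.
That branch fails; take q3 = True instead.
From the singleton clause (q6), q6 = True.
From the singleton clause (¬q2), q2 = False.
Now (q2) is unsatisfied and unit — conflict.
Neither q3 = True nor q3 = False works.
That branch fails; take q7 = False instead.
From the singleton clause (q3), q3 = True.
From the singleton clause (¬q6), q6 = False.
From the singleton clause (q4), q4 = True.
Now (¬q4) is unsatisfied and unit — conflict.
Neither q7 = True nor q7 = False works.
That branch fails; take q1 = False instead.
Branch on q2: set q2 = True.
Branch on q6: set q6 = True.
From the singleton clause (q7), q7 = True.
From the singleton clause (¬q3), q3 = False.
From the singleton clause (q4), q4 = True.
From the singleton clause (¬q5), q5 = False.
Now (q5) is unsatisfied and unit — conflict.
That branch fails; take q6 = False instead.
From the singleton clause (¬q4), q4 = False.
From the singleton clause (¬q7), q7 = False.
Now (q7) is unsatisfied and unit — conflict.
Neither q6 = True nor q6 = False works.
That branch fails; take q2 = False instead.
From the singleton clause (¬q3), q3 = False.
From the singleton clause (¬q5), q5 = False.
Branch on q7: set q7 = True.
From the singleton clause (q6), q6 = True.
Now (¬q6) is unsatisfied and unit — conflict.
That branch fails; take q7 = False instead.
From the singleton clause (¬q6), q6 = False.
Now (q6) is unsatisfied and unit — conflict.
Neither q7 = True nor q7 = False works.
Neither q2 = True nor q2 = False works.
Neither q1 = True nor q1 = False works.
No assignment satisfies every clause.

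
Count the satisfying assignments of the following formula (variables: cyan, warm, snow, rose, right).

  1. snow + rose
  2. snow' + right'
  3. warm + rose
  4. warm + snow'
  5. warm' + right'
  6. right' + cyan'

9

There are 2^5 = 32 truth assignments over (cyan, warm, snow, rose, right).
Split on right. With right = 1, the clauses containing right are satisfied and right' drops from the rest; 1 of the 2^4 = 16 assignments to the other variables satisfy what remains.
With right = 0, by the same count on the reduced clause set, 8 assignments work.
(One model: cyan=F, warm=F, snow=F, rose=T, right=F.)
Total: 1 + 8 = 9.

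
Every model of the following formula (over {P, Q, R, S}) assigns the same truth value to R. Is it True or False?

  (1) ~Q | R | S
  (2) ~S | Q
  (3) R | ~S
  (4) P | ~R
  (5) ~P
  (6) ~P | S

Suppose R = 1.
Unit clause (P) forces P = 1.
That conflicts with the unit clause (~P).
So every satisfying assignment has R = False.

False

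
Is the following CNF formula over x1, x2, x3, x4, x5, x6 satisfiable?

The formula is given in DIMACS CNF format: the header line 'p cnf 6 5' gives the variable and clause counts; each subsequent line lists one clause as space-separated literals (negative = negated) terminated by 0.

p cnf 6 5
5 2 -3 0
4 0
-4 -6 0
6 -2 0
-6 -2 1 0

Yes, satisfiable

(x4) alone gives x4 = True.
(¬x6) alone gives x6 = False.
(¬x2) alone gives x2 = False.
Case x5 = True:
All clauses hold; x1, x3 can take either value.
A satisfying assignment: x1: False, x2: False, x3: False, x4: True, x5: True, x6: False.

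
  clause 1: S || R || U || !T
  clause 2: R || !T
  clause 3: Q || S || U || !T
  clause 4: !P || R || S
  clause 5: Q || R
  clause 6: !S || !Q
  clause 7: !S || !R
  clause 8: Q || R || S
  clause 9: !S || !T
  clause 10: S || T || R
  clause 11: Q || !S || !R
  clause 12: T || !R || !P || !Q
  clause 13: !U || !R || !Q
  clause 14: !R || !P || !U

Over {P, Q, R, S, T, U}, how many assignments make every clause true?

There are 2^6 = 64 truth assignments over (P, Q, R, S, T, U).
Split on P. With P = true, the clauses containing P are satisfied and !P drops from the rest; 2 of the 2^5 = 32 assignments to the other variables satisfy what remains.
With P = false, by the same count on the reduced clause set, 5 assignments work.
Total: 2 + 5 = 7.

7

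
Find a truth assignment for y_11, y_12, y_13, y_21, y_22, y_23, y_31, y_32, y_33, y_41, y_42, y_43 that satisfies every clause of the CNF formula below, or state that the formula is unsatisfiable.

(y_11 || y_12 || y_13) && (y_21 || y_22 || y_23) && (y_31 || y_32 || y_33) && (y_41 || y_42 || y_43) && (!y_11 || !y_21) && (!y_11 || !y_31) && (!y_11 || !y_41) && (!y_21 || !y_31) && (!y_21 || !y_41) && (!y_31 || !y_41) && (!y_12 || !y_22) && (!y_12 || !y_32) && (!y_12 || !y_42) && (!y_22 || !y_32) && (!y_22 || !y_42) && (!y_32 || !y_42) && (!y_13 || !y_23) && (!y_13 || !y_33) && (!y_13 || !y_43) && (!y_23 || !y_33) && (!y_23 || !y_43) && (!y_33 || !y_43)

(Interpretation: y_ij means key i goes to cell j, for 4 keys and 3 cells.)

UNSATISFIABLE

Case y_11 = false:
Case y_12 = true:
(!y_22) alone gives y_22 = false.
(!y_32) alone gives y_32 = false.
(!y_42) alone gives y_42 = false.
Case y_21 = true:
(!y_31) alone gives y_31 = false.
(y_33) alone gives y_33 = true.
(!y_41) alone gives y_41 = false.
(y_43) alone gives y_43 = true.
That conflicts with the unit clause (!y_43).
Backtrack on y_21: now try y_21 = false.
(y_23) alone gives y_23 = true.
(!y_13) alone gives y_13 = false.
(!y_33) alone gives y_33 = false.
(y_31) alone gives y_31 = true.
(!y_41) alone gives y_41 = false.
(y_43) alone gives y_43 = true.
That conflicts with the unit clause (!y_43).
Both values of y_21 lead to a conflict.
Backtrack on y_12: now try y_12 = false.
(y_13) alone gives y_13 = true.
(!y_23) alone gives y_23 = false.
(!y_33) alone gives y_33 = false.
(!y_43) alone gives y_43 = false.
Case y_21 = true:
(!y_31) alone gives y_31 = false.
(y_32) alone gives y_32 = true.
(!y_41) alone gives y_41 = false.
(y_42) alone gives y_42 = true.
That conflicts with the unit clause (!y_42).
Backtrack on y_21: now try y_21 = false.
(y_22) alone gives y_22 = true.
(!y_32) alone gives y_32 = false.
(y_31) alone gives y_31 = true.
(!y_41) alone gives y_41 = false.
(y_42) alone gives y_42 = true.
That conflicts with the unit clause (!y_42).
Both values of y_21 lead to a conflict.
Both values of y_12 lead to a conflict.
Backtrack on y_11: now try y_11 = true.
(!y_21) alone gives y_21 = false.
(!y_31) alone gives y_31 = false.
(!y_41) alone gives y_41 = false.
Case y_22 = true:
(!y_12) alone gives y_12 = false.
(!y_32) alone gives y_32 = false.
(y_33) alone gives y_33 = true.
(!y_42) alone gives y_42 = false.
(y_43) alone gives y_43 = true.
That conflicts with the unit clause (!y_43).
Backtrack on y_22: now try y_22 = false.
(y_23) alone gives y_23 = true.
(!y_13) alone gives y_13 = false.
(!y_33) alone gives y_33 = false.
(y_32) alone gives y_32 = true.
(!y_12) alone gives y_12 = false.
(!y_42) alone gives y_42 = false.
(y_43) alone gives y_43 = true.
That conflicts with the unit clause (!y_43).
Both values of y_22 lead to a conflict.
Both values of y_11 lead to a conflict.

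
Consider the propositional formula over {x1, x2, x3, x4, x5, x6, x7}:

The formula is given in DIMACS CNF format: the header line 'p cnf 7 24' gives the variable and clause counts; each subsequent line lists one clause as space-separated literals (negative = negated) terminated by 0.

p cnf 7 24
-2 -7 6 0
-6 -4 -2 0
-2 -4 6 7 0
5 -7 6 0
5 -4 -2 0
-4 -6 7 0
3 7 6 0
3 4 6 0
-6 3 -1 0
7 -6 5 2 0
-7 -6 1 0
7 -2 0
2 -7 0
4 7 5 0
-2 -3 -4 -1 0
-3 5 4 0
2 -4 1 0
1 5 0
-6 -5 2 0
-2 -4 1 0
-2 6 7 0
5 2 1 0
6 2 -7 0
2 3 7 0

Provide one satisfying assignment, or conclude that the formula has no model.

x1: True, x2: False, x3: True, x4: False, x5: True, x6: False, x7: False

Branch on x7: set x7 = False.
The clause (¬x2) is unit, so x2 = False.
The clause (x3) is unit, so x3 = True.
Branch on x4: set x4 = False.
The clause (x5) is unit, so x5 = True.
The clause (¬x6) is unit, so x6 = False.
All clauses hold; x1 can take either value.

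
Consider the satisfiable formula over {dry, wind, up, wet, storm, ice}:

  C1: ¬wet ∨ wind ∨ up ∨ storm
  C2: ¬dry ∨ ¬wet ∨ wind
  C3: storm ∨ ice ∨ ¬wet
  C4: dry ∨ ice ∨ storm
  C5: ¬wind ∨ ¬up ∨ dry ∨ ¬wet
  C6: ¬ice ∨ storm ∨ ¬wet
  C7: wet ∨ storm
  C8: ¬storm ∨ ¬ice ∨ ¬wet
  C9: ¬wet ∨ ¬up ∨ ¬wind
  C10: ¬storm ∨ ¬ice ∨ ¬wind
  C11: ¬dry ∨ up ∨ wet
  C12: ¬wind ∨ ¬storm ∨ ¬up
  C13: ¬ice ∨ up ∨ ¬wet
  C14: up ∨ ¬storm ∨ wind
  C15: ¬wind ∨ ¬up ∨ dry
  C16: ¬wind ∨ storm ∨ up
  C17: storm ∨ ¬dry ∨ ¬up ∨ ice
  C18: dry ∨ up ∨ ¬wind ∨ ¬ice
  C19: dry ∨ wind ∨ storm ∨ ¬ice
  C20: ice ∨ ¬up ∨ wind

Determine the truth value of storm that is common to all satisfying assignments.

True

Suppose storm = False.
Unit clause (wet) forces wet = True.
Unit clause (ice) forces ice = True.
That conflicts with the unit clause (¬ice).
So every satisfying assignment has storm = True.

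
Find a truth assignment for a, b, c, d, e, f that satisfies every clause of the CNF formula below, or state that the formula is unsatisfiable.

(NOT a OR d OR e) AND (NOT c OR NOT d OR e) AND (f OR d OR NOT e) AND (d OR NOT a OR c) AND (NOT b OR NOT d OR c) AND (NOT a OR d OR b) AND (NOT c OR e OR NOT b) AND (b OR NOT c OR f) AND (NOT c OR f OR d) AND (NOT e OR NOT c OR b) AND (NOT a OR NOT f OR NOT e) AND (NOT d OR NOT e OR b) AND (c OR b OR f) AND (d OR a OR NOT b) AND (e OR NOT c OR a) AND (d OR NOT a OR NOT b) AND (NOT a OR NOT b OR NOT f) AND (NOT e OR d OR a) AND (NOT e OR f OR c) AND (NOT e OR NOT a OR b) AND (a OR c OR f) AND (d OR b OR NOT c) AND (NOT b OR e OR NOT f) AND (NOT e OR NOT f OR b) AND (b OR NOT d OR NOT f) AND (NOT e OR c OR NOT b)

a=false,  b=false,  c=false,  d=false,  e=false,  f=true

Suppose a = false.
Suppose d = false.
From the singleton clause (NOT b), b = false.
From the singleton clause (NOT e), e = false.
From the singleton clause (NOT c), c = false.
From the singleton clause (f), f = true.
All clauses are satisfied.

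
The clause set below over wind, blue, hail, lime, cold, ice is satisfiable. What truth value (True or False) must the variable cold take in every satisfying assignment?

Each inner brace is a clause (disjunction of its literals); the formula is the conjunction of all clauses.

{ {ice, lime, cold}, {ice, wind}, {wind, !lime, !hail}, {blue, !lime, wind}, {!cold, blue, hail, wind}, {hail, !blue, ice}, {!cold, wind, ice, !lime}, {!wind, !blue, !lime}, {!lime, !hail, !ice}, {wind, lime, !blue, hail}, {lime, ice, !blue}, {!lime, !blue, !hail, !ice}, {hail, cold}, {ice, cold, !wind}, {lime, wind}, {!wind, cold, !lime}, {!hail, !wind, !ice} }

True

Suppose cold = false.
From the singleton clause (hail), hail = true.
Suppose ice = true.
From the singleton clause (!lime), lime = false.
From the singleton clause (wind), wind = true.
But (!wind) is also a unit clause — contradiction.
Undo ice and try ice = false.
From the singleton clause (lime), lime = true.
From the singleton clause (wind), wind = true.
But (!wind) is also a unit clause — contradiction.
Neither ice = true nor ice = false works.
So every satisfying assignment has cold = True.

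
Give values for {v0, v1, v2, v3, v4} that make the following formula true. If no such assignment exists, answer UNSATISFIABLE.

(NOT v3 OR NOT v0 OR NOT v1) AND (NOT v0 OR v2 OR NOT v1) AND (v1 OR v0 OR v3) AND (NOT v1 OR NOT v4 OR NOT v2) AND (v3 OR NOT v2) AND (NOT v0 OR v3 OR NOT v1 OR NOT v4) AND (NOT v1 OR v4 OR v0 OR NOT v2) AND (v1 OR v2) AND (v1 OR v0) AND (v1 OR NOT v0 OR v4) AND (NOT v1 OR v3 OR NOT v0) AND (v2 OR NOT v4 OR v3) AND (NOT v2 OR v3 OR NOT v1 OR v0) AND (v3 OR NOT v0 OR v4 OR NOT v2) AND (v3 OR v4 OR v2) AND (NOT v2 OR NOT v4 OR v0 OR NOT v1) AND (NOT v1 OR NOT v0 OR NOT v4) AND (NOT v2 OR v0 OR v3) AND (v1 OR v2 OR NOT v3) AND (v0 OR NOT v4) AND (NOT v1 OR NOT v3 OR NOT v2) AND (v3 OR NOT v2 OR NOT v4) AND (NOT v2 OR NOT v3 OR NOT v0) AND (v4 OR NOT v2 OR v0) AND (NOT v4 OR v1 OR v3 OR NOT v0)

v0: false,  v1: true,  v2: false,  v3: true,  v4: false

Try v3 = true.
Try v0 = false.
(v1) alone gives v1 = true.
(NOT v4) alone gives v4 = false.
(NOT v2) alone gives v2 = false.
Every clause now holds.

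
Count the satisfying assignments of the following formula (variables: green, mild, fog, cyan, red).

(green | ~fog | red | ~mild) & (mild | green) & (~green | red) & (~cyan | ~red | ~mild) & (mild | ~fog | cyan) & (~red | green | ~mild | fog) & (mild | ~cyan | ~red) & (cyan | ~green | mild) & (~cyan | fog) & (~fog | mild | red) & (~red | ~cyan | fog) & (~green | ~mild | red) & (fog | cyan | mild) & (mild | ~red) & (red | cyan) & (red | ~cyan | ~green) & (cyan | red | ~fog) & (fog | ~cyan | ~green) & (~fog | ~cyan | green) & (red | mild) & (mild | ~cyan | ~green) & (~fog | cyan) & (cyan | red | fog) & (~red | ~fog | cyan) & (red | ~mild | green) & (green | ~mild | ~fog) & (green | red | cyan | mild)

There are 2^5 = 32 truth assignments over (green, mild, fog, cyan, red).
Split on fog. With fog = 1, the clauses containing fog are satisfied and ~fog drops from the rest; 0 of the 2^4 = 16 assignments to the other variables satisfy what remains.
With fog = 0, by the same count on the reduced clause set, 1 assignment works.
(One model: green=T, mild=T, fog=F, cyan=F, red=T.)
Total: 0 + 1 = 1.

1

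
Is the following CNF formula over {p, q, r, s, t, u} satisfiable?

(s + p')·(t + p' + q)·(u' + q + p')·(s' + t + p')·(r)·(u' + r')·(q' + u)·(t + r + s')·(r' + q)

No

(r) alone gives r = 1.
(u') alone gives u = 0.
(q') alone gives q = 0.
But (q) is also a unit clause — contradiction.
No assignment satisfies every clause.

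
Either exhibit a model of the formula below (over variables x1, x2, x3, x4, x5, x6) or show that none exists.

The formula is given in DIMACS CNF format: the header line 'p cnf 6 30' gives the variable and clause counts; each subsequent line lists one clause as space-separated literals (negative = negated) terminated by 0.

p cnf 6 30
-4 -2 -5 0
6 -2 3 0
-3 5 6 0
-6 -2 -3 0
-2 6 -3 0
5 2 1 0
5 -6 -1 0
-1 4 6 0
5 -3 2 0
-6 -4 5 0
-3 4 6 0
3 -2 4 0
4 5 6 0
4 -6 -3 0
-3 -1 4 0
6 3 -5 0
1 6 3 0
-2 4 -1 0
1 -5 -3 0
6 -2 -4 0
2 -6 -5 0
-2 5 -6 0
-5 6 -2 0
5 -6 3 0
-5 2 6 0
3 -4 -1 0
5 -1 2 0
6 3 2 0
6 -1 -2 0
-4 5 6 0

Suppose x4 = False.
Suppose x1 = False.
Suppose x5 = True.
The clause (¬x3) is unit, so x3 = False.
The clause (¬x2) is unit, so x2 = False.
The clause (x6) is unit, so x6 = True.
Now (¬x6) is unsatisfied and unit — conflict.
Backtrack on x5: now try x5 = False.
The clause (x2) is unit, so x2 = True.
The clause (x3) is unit, so x3 = True.
The clause (x6) is unit, so x6 = True.
Now (¬x6) is unsatisfied and unit — conflict.
Either choice for x5 ends in contradiction.
Backtrack on x1: now try x1 = True.
The clause (x6) is unit, so x6 = True.
The clause (x5) is unit, so x5 = True.
The clause (¬x3) is unit, so x3 = False.
The clause (¬x2) is unit, so x2 = False.
Now (x2) is unsatisfied and unit — conflict.
Either choice for x1 ends in contradiction.
Backtrack on x4: now try x4 = True.
Suppose x2 = False.
Suppose x5 = True.
The clause (¬x6) is unit, so x6 = False.
Now (x6) is unsatisfied and unit — conflict.
Backtrack on x5: now try x5 = False.
The clause (x1) is unit, so x1 = True.
Now (¬x1) is unsatisfied and unit — conflict.
Either choice for x5 ends in contradiction.
Backtrack on x2: now try x2 = True.
The clause (¬x5) is unit, so x5 = False.
The clause (¬x6) is unit, so x6 = False.
Now (x6) is unsatisfied and unit — conflict.
Either choice for x2 ends in contradiction.
Either choice for x4 ends in contradiction.

UNSATISFIABLE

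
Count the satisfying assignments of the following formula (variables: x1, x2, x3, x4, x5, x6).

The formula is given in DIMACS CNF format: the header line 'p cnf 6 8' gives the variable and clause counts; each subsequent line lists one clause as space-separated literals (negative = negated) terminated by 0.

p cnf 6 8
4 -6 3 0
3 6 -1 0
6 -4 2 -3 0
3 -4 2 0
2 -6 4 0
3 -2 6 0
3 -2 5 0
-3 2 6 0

24

There are 2^6 = 64 truth assignments over (x1, x2, x3, x4, x5, x6).
Split on x1. With x1 = True, the clauses containing x1 are satisfied and ¬x1 drops from the rest; 11 of the 2^5 = 32 assignments to the other variables satisfy what remains.
With x1 = False, by the same count on the reduced clause set, 13 assignments work.
(One model: x1=F, x2=F, x3=F, x4=F, x5=F, x6=F.)
Total: 11 + 13 = 24.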